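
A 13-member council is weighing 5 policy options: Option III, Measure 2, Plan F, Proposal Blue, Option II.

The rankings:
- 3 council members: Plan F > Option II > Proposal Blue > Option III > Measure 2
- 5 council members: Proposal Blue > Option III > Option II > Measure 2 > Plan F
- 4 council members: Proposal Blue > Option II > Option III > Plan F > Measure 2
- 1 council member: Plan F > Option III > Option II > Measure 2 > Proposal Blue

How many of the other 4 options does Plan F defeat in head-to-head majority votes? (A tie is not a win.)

1

Plan F against each rival (13 council members):
Plan F vs Option III: 4 to 9, Option III.
Plan F vs Measure 2: Plan F, 8–5.
Plan F vs Proposal Blue: Proposal Blue wins 9–4.
Plan F vs Option II: Option II wins 9–4.
Plan F beats Measure 2; loses to Option III, Proposal Blue, Option II — 1 pairwise win.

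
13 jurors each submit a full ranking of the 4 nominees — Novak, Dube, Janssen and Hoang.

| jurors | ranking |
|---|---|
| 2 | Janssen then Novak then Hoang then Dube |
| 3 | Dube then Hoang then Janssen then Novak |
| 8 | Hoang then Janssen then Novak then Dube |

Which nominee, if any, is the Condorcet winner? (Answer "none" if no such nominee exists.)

Head-to-head results (13 jurors):
Novak vs Dube: Novak is ranked higher on 2+8 = 10 ballots, Dube on 3. Novak wins 10–3.
Novak vs Janssen: 0 to 13, Janssen.
Novak vs Hoang: Novak preferred on 2 ballots; Hoang wins 11–2.
Dube vs Janssen: 3 to 10, Janssen.
Dube vs Hoang: 3 to 10, Hoang.
Janssen vs Hoang: Janssen preferred on 2 ballots; Hoang wins 11–2.
Hoang wins every pairwise contest, so Hoang is the Condorcet winner.

Hoang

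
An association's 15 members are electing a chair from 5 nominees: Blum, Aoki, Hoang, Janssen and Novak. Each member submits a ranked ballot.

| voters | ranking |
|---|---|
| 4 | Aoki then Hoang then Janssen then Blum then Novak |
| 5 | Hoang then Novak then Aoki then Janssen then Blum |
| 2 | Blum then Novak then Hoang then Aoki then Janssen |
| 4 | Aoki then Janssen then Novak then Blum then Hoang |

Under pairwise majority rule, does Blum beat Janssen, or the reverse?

Ballots ranking Blum above Janssen: 2.
Ballots ranking Janssen above Blum: 15 − 2 = 13.
Janssen wins the head-to-head 13–2.

Janssen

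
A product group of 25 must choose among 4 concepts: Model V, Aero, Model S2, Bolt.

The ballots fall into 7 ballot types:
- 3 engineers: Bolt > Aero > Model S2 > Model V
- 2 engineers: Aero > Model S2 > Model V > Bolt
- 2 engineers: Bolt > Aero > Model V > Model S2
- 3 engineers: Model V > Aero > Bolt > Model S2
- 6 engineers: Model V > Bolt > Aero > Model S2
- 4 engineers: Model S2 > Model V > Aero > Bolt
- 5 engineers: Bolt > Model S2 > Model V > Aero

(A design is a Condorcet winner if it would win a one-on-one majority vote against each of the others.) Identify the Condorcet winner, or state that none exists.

none

Head-to-head results (25 engineers):
Model V vs Aero: Model V wins 18–7.
Model V–Model S2: Model S2 14–11.
Model V vs Bolt: Model V, 15–10.
Aero vs Model S2: Aero wins 16–9.
Aero vs Bolt: Bolt, 16–9.
Model S2 vs Bolt: Bolt wins 19–6.
Each design drops at least one matchup (Model V loses to Model S2; Aero loses to Model V; Model S2 loses to Aero; Bolt loses to Model V); the cycle Model V beats Aero beats Model S2 beats Model V rules out a Condorcet winner.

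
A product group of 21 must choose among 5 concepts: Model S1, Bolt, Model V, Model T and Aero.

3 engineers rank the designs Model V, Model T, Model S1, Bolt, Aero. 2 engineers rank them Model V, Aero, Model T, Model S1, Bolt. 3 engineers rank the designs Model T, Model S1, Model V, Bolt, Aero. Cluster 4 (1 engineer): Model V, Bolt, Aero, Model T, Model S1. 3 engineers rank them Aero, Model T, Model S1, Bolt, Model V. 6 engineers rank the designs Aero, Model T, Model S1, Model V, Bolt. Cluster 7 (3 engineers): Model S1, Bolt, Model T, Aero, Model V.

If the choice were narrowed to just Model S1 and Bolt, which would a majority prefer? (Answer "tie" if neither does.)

Model S1

Ballots ranking Model S1 above Bolt: 3 + 2 + 3 + 3 + 6 + 3 = 20.
Ballots ranking Bolt above Model S1: 21 − 20 = 1.
Model S1 wins the head-to-head 20–1.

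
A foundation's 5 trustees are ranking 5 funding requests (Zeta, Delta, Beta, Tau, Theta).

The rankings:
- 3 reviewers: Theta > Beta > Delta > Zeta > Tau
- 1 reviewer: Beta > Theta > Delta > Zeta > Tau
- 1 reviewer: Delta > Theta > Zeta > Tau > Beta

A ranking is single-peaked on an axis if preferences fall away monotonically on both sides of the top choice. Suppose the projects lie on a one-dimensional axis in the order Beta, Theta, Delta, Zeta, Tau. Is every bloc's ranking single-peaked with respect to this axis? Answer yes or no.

Axis positions: Beta=1, Theta=2, Delta=3, Zeta=4, Tau=5.
Bloc 1 (peak Theta at position 2): ranking walks positions 2-1-3-4-5, expanding outward from the peak — single-peaked.
Bloc 2 (peak Beta at position 1): ranking walks positions 1-2-3-4-5, expanding outward from the peak — single-peaked.
Bloc 3 (peak Delta at position 3): ranking walks positions 3-2-4-5-1, expanding outward from the peak — single-peaked.
Every ranking is single-peaked on this axis.

yes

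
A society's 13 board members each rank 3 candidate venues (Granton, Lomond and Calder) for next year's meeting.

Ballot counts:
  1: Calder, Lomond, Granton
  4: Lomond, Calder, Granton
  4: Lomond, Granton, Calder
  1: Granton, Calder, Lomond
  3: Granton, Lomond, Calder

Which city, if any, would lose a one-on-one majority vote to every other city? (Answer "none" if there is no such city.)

Head-to-head results (13 organisers):
Granton vs Lomond: 1+3 = 4 for Granton, 9 for Lomond — Lomond by 9–4.
Granton vs Calder: Granton, 8–5.
Lomond–Calder: Lomond 11–2.
Only Calder has no wins; Calder is the Condorcet loser.

Calder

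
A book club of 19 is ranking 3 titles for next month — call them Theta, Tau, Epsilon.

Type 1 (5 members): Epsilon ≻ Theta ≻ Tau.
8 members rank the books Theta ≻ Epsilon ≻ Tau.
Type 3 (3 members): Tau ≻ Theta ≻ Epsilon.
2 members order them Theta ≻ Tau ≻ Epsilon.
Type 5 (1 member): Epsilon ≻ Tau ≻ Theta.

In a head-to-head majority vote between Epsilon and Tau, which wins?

Ballots ranking Epsilon above Tau: 5 + 8 + 1 = 14.
Ballots ranking Tau above Epsilon: 19 − 14 = 5.
Epsilon wins the head-to-head 14–5.

Epsilon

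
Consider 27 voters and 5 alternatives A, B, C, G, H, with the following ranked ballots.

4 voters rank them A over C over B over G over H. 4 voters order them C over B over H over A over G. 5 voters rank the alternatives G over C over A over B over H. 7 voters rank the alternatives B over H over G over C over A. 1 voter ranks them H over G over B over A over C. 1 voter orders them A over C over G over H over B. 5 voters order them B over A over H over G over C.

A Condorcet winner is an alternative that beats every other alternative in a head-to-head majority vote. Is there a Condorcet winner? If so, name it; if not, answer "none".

none

Pairwise majorities:
A–B: B 17–10.
A vs C: C wins 16–11.
A vs G: 4+4+1+5 = 14 for A, 13 for G — A by 14–13.
A–H: A 15–12.
B vs C: 13 to 14, C.
B vs G: 20 to 7, B.
B vs H: 25 to 2, B.
C–G: G 18–9.
C vs H: C, 14–13.
G vs H: 4+5+1 = 10 for G, 17 for H — H by 17–10.
No alternative is unbeaten: A loses to B; B loses to C; C loses to G; G loses to A; H loses to A. In particular A → G → C → A is a majority cycle — no Condorcet winner exists.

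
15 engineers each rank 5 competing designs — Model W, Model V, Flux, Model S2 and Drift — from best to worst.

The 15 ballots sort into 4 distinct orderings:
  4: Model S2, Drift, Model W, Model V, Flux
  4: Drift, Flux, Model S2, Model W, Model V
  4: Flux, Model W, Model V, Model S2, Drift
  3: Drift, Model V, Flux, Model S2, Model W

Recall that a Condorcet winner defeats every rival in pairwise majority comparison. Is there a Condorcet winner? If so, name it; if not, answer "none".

Check each pair by majority over 15 ballots:
Model W vs Model V: Model W, 12–3.
Model W vs Flux: Flux wins 11–4.
Model W–Model S2: Model S2 11–4.
Model W vs Drift: Drift wins 11–4.
Model V vs Flux: Flux, 8–7.
Model V vs Model S2: Model S2, 8–7.
Model V vs Drift: Drift, 11–4.
Flux–Model S2: Flux 11–4.
Flux vs Drift: Drift wins 11–4.
Model S2–Drift: Model S2 8–7.
Each design drops at least one matchup (Model W loses to Flux; Model V loses to Model W; Flux loses to Drift; Model S2 loses to Flux; Drift loses to Model S2); the cycle Flux beats Model S2 beats Drift beats Flux rules out a Condorcet winner.

none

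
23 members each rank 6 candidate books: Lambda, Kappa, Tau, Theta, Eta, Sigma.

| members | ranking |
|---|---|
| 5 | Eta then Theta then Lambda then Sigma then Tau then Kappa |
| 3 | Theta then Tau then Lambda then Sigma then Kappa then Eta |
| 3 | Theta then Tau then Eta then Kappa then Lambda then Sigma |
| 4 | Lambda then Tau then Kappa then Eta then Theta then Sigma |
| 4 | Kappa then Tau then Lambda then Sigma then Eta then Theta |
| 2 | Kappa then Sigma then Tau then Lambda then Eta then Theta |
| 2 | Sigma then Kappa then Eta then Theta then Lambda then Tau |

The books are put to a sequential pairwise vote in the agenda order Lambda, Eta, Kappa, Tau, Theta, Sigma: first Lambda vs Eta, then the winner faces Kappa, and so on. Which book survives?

Theta

Round 1: Lambda vs Eta — 13–10, Lambda advances.
Round 2: Lambda vs Kappa — 12–11, Lambda advances.
Round 3: Lambda vs Tau — 11–12, Tau advances.
Round 4: Tau vs Theta — 10–13, Theta advances.
Round 5: Theta vs Sigma — 15–8, Theta advances.
Theta survives the agenda.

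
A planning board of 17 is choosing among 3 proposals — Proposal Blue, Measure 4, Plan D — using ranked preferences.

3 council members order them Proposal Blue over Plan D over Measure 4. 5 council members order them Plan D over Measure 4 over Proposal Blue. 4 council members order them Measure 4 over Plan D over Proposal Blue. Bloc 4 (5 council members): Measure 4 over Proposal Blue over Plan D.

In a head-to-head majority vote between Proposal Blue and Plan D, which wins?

Ballots ranking Proposal Blue above Plan D: 3 + 5 = 8.
Ballots ranking Plan D above Proposal Blue: 17 − 8 = 9.
Plan D wins the head-to-head 9–8.

Plan D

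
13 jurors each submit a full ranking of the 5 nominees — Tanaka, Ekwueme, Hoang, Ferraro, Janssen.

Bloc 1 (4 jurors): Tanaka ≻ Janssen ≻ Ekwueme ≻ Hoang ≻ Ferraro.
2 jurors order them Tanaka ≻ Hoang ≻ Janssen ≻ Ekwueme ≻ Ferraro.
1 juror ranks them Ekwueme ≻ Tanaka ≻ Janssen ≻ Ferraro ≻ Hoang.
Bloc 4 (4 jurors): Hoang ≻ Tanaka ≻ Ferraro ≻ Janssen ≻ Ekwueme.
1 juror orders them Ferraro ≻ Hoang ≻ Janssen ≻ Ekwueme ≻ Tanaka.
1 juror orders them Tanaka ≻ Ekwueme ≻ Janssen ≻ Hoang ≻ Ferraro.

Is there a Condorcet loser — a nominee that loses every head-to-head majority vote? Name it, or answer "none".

Pairwise majorities:
Tanaka vs Ekwueme: 4+2+4+1 = 11 for Tanaka, 2 for Ekwueme — Tanaka by 11–2.
Tanaka vs Hoang: 8 to 5, Tanaka.
Tanaka vs Ferraro: Tanaka preferred on 4+2+1+4+1 = 12 ballots; Tanaka wins 12–1.
Tanaka–Janssen: Tanaka 12–1.
Ekwueme vs Hoang: Ekwueme is ranked higher on 4+1+1 = 6 ballots, Hoang on 7. Hoang wins 7–6.
Ekwueme vs Ferraro: 4+2+1+1 = 8 for Ekwueme, 5 for Ferraro — Ekwueme by 8–5.
Ekwueme vs Janssen: 2 to 11, Janssen.
Hoang–Ferraro: Hoang 11–2.
Hoang vs Janssen: Hoang, 7–6.
Ferraro–Janssen: Janssen 8–5.
Ferraro is beaten in every head-to-head and is the Condorcet loser.

Ferraro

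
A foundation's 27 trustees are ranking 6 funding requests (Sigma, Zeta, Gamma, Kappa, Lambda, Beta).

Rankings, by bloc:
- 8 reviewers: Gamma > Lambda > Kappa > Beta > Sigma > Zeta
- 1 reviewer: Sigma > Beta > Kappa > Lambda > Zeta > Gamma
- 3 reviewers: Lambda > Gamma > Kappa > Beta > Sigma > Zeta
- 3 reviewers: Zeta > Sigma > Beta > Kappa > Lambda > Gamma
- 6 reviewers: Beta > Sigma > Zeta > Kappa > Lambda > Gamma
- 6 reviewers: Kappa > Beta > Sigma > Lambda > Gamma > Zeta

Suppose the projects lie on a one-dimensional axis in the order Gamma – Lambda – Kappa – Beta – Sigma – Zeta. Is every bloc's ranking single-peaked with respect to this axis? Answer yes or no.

Axis positions: Gamma=1, Lambda=2, Kappa=3, Beta=4, Sigma=5, Zeta=6.
Bloc 1 (peak Gamma at position 1): ranking walks positions 1-2-3-4-5-6, expanding outward from the peak — single-peaked.
Bloc 2 (peak Sigma at position 5): ranking walks positions 5-4-3-2-6-1, expanding outward from the peak — single-peaked.
Bloc 3 (peak Lambda at position 2): ranking walks positions 2-1-3-4-5-6, expanding outward from the peak — single-peaked.
Bloc 4 (peak Zeta at position 6): ranking walks positions 6-5-4-3-2-1, expanding outward from the peak — single-peaked.
Bloc 5 (peak Beta at position 4): ranking walks positions 4-5-6-3-2-1, expanding outward from the peak — single-peaked.
Bloc 6 (peak Kappa at position 3): ranking walks positions 3-4-5-2-1-6, expanding outward from the peak — single-peaked.
Every ranking is single-peaked on this axis.

yes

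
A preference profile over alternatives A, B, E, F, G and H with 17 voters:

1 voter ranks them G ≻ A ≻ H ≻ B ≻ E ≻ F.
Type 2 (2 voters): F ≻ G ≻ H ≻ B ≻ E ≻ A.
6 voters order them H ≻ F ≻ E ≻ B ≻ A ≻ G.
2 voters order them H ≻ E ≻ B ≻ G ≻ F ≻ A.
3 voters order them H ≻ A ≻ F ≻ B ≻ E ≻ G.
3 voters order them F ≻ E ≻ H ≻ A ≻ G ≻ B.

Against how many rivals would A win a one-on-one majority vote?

A against each rival (17 voters):
A vs B: B wins 10–7.
A vs E: E wins 13–4.
A vs F: A preferred on 1+3 = 4 ballots; F wins 13–4.
A–G: A 12–5.
A vs H: H wins 16–1.
A beats G; loses to B, E, F, H — 1 pairwise win.

1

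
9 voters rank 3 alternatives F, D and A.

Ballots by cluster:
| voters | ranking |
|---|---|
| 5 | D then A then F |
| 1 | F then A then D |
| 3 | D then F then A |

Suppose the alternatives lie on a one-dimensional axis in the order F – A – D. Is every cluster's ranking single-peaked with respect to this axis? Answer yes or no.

Axis positions: F=1, A=2, D=3.
Cluster 1 (peak D at position 3): ranking walks positions 3-2-1, expanding outward from the peak — single-peaked.
Cluster 2 (peak F at position 1): ranking walks positions 1-2-3, expanding outward from the peak — single-peaked.
Cluster 3: ranking walks positions 3-1-2; F is ranked above A even though A lies between F and the peak D on the axis — preferences dip and rise again. Not single-peaked.
Cluster 3 violates single-peakedness, so the profile is not single-peaked on this axis.

no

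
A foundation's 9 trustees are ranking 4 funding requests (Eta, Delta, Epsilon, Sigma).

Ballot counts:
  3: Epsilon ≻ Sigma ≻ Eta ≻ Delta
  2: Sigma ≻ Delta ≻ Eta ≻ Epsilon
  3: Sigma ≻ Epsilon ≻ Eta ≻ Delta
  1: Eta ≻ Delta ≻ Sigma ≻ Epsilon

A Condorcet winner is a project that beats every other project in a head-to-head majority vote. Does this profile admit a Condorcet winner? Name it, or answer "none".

Pairwise majorities:
Eta–Delta: Eta 7–2.
Eta vs Epsilon: Epsilon, 6–3.
Eta vs Sigma: Sigma wins 8–1.
Delta–Epsilon: Epsilon 6–3.
Delta vs Sigma: Sigma, 8–1.
Epsilon–Sigma: Sigma 6–3.
Sigma beats each of Eta, Delta, Epsilon — Sigma is the Condorcet winner.

Sigma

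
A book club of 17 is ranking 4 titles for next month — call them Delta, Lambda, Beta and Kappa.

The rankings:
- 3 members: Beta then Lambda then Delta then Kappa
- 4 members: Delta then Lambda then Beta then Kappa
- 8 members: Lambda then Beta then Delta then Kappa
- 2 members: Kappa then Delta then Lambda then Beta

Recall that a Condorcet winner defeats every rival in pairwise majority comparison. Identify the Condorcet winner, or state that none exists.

Pairwise majorities:
Delta vs Lambda: Lambda wins 11–6.
Delta vs Beta: Beta wins 11–6.
Delta vs Kappa: 3+4+8 = 15 for Delta, 2 for Kappa — Delta by 15–2.
Lambda vs Beta: 14 to 3, Lambda.
Lambda vs Kappa: 3+4+8 = 15 for Lambda, 2 for Kappa — Lambda by 15–2.
Beta vs Kappa: Beta preferred on 3+4+8 = 15 ballots; Beta wins 15–2.
Lambda defeats every rival head-to-head and is the Condorcet winner.

Lambda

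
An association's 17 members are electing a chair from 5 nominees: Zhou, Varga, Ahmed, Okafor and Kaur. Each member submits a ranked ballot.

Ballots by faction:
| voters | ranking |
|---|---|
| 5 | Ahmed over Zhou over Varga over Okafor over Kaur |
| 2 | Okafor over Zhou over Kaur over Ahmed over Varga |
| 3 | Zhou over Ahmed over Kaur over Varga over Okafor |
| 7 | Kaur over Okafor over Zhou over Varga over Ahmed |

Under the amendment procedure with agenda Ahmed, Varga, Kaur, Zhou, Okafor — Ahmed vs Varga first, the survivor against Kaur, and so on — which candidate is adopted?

Round 1: Ahmed vs Varga — 10–7, Ahmed advances.
Round 2: Ahmed vs Kaur — 8–9, Kaur advances.
Round 3: Kaur vs Zhou — 7–10, Zhou advances.
Round 4: Zhou vs Okafor — 8–9, Okafor advances.
The agenda winner is Okafor.

Okafor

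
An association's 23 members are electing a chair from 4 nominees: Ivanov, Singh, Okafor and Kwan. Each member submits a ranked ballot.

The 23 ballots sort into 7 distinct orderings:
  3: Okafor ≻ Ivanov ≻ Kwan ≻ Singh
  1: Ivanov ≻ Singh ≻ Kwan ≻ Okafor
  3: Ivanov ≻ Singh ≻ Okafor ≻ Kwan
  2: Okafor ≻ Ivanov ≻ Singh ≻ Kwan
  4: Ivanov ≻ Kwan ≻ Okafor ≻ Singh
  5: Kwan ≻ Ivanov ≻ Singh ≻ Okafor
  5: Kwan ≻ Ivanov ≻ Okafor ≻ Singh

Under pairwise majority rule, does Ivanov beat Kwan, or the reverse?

Ballots ranking Ivanov above Kwan: 3 + 1 + 3 + 2 + 4 = 13.
Ballots ranking Kwan above Ivanov: 23 − 13 = 10.
Ivanov wins the head-to-head 13–10.

Ivanov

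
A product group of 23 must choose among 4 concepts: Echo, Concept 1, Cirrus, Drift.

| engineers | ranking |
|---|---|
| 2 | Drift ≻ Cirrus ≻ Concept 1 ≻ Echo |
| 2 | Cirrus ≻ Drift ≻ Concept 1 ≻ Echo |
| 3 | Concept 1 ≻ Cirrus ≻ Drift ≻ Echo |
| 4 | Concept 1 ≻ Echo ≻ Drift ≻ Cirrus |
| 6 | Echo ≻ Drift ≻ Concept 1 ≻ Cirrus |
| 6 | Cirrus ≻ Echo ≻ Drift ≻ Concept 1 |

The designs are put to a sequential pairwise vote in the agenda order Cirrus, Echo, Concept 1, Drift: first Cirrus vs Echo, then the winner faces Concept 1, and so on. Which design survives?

Round 1: Cirrus vs Echo — 13–10, Cirrus advances.
Round 2: Cirrus vs Concept 1 — 10–13, Concept 1 advances.
Round 3: Concept 1 vs Drift — 7–16, Drift advances.
Drift survives the agenda.

Drift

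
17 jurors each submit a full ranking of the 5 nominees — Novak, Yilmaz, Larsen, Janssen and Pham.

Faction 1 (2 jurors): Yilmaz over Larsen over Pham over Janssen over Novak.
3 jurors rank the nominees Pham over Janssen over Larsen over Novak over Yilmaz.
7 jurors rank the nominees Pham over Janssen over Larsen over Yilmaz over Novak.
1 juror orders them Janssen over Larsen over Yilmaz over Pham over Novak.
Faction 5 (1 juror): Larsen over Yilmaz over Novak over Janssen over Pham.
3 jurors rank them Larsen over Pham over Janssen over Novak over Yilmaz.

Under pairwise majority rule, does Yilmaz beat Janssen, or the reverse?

Ballots ranking Yilmaz above Janssen: 2 + 1 = 3.
Ballots ranking Janssen above Yilmaz: 17 − 3 = 14.
Janssen wins the head-to-head 14–3.

Janssen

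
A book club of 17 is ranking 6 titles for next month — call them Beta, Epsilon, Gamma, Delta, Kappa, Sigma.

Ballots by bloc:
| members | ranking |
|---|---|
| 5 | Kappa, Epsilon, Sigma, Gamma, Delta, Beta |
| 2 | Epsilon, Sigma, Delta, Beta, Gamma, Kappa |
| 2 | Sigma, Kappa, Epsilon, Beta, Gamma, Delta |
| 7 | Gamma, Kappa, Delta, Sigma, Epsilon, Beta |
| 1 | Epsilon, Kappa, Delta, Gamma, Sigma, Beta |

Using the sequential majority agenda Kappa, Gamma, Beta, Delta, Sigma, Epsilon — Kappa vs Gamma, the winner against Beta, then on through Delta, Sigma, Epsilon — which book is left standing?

Round 1: Kappa vs Gamma — 8–9, Gamma advances.
Round 2: Gamma vs Beta — 13–4, Gamma advances.
Round 3: Gamma vs Delta — 14–3, Gamma advances.
Round 4: Gamma vs Sigma — 8–9, Sigma advances.
Round 5: Sigma vs Epsilon — 9–8, Sigma advances.
Sigma survives the agenda.

Sigma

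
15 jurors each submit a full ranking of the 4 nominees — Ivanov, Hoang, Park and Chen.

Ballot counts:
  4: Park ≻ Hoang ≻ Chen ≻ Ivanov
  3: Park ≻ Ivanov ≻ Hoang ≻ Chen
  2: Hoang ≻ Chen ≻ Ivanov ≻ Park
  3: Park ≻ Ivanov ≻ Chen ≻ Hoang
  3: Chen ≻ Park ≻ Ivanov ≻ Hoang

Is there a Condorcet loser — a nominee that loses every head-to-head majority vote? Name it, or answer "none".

Pairwise majorities:
Ivanov–Hoang: Ivanov 9–6.
Ivanov–Park: Park 13–2.
Ivanov vs Chen: Chen, 9–6.
Hoang vs Park: 2 to 13, Park.
Hoang vs Chen: Hoang wins 9–6.
Park–Chen: Park 10–5.
Each nominee has at least one pairwise win (Ivanov beats Hoang; Hoang beats Chen; Park beats Ivanov; Chen beats Ivanov) — no Condorcet loser.

none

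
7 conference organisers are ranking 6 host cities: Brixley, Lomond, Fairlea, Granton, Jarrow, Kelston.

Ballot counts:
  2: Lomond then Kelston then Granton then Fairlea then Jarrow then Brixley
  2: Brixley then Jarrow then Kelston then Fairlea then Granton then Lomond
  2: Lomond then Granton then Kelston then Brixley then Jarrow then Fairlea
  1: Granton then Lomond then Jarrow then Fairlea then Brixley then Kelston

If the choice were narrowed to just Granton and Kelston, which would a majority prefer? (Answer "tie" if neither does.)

Ballots ranking Granton above Kelston: 2 + 1 = 3.
Ballots ranking Kelston above Granton: 7 − 3 = 4.
Kelston wins the head-to-head 4–3.

Kelston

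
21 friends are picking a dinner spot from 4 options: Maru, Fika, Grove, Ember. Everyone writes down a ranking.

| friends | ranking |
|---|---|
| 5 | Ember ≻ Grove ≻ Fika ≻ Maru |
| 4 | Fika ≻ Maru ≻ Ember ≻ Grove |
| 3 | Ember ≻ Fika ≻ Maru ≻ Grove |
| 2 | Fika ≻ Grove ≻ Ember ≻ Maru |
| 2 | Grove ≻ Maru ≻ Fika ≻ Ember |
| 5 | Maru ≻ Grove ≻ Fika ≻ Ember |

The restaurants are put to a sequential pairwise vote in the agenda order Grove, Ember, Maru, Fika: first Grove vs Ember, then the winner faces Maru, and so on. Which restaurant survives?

Round 1: Grove vs Ember — 9–12, Ember advances.
Round 2: Ember vs Maru — 10–11, Maru advances.
Round 3: Maru vs Fika — 7–14, Fika advances.
Fika survives the agenda.

Fika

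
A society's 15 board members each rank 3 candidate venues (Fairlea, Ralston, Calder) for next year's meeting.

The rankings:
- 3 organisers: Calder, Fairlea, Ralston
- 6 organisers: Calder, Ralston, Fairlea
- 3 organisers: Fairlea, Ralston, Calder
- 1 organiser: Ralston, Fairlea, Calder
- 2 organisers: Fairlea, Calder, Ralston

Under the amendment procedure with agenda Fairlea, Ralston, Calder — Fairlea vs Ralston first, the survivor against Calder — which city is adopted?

Calder

Round 1: Fairlea vs Ralston — 8–7, Fairlea advances.
Round 2: Fairlea vs Calder — 6–9, Calder advances.
The agenda winner is Calder.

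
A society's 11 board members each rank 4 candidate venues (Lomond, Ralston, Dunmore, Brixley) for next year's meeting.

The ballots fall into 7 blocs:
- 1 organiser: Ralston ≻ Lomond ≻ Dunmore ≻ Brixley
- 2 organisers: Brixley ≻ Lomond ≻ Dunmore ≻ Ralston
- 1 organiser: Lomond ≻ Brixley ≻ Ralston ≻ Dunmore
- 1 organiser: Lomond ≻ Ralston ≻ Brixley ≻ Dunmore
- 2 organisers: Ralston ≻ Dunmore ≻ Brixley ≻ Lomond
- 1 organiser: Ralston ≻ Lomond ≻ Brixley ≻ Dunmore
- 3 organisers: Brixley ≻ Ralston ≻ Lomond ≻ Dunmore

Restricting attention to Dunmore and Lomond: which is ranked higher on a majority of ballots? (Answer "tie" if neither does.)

Lomond

Ballots ranking Dunmore above Lomond: 2.
Ballots ranking Lomond above Dunmore: 11 − 2 = 9.
Lomond wins the head-to-head 9–2.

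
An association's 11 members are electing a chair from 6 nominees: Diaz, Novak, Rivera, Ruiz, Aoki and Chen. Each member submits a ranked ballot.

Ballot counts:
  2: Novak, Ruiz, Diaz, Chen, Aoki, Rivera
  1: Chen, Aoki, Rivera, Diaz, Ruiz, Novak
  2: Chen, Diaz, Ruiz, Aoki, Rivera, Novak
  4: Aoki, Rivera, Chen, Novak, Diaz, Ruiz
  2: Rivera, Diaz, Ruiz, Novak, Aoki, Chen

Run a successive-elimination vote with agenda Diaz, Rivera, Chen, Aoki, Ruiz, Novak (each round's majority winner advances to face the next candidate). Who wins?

Novak

Round 1: Diaz vs Rivera — 4–7, Rivera advances.
Round 2: Rivera vs Chen — 6–5, Rivera advances.
Round 3: Rivera vs Aoki — 2–9, Aoki advances.
Round 4: Aoki vs Ruiz — 5–6, Ruiz advances.
Round 5: Ruiz vs Novak — 5–6, Novak advances.
The agenda winner is Novak.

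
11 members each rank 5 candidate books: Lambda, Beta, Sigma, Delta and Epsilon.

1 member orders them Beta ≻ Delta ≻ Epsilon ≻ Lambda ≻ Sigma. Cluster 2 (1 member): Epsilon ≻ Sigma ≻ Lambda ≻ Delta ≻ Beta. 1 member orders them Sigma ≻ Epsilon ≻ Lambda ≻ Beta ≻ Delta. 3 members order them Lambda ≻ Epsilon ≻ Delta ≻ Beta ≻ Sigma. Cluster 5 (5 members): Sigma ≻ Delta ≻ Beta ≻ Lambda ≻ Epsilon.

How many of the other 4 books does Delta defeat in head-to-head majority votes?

3

Delta against each rival (11 members):
Delta–Lambda: Delta 6–5.
Delta–Beta: Delta 9–2.
Delta vs Sigma: Delta preferred on 1+3 = 4 ballots; Sigma wins 7–4.
Delta vs Epsilon: Delta wins 6–5.
Delta beats Lambda, Beta, Epsilon; loses to Sigma — 3 pairwise wins.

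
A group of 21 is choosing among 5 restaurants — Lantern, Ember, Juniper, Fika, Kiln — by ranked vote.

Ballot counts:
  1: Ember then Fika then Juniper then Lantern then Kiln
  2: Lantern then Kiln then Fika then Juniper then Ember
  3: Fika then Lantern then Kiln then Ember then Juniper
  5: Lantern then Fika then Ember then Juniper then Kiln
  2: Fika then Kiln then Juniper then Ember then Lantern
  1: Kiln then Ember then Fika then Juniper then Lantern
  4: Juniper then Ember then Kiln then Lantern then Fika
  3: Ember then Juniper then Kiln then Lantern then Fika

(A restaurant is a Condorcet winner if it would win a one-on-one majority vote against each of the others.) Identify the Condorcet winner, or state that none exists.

Pairwise majorities:
Lantern vs Ember: Ember wins 11–10.
Lantern vs Juniper: Lantern is ranked higher on 2+3+5 = 10 ballots, Juniper on 11. Juniper wins 11–10.
Lantern vs Fika: 2+5+4+3 = 14 for Lantern, 7 for Fika — Lantern by 14–7.
Lantern vs Kiln: Lantern is ranked higher on 1+2+3+5 = 11 ballots, Kiln on 10. Lantern wins 11–10.
Ember–Juniper: Ember 13–8.
Ember–Fika: Fika 12–9.
Ember vs Kiln: Ember is ranked higher on 1+5+4+3 = 13 ballots, Kiln on 8. Ember wins 13–8.
Juniper vs Fika: Juniper is ranked higher on 4+3 = 7 ballots, Fika on 14. Fika wins 14–7.
Juniper vs Kiln: Juniper is ranked higher on 1+5+4+3 = 13 ballots, Kiln on 8. Juniper wins 13–8.
Fika vs Kiln: Fika wins 11–10.
No restaurant is unbeaten: Lantern loses to Ember; Ember loses to Fika; Juniper loses to Ember; Fika loses to Lantern; Kiln loses to Lantern. In particular Lantern beats Fika beats Ember beats Lantern is a majority cycle — no Condorcet winner exists.

none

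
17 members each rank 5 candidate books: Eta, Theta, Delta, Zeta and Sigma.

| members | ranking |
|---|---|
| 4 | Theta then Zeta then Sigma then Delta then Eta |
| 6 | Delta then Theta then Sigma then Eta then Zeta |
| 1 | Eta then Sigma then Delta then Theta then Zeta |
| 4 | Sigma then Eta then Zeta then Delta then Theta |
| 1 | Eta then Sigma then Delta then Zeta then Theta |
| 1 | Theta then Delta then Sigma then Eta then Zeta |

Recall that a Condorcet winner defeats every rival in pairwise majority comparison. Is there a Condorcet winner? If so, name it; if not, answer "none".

Check each pair by majority over 17 ballots:
Eta–Theta: Theta 11–6.
Eta–Delta: Delta 11–6.
Eta vs Zeta: Eta wins 13–4.
Eta vs Sigma: Sigma wins 15–2.
Theta vs Delta: Delta, 12–5.
Theta–Zeta: Theta 12–5.
Theta vs Sigma: Theta, 11–6.
Delta–Zeta: Delta 9–8.
Delta vs Sigma: Sigma, 10–7.
Zeta vs Sigma: Sigma, 13–4.
Each book drops at least one matchup (Eta loses to Theta; Theta loses to Delta; Delta loses to Sigma; Zeta loses to Eta; Sigma loses to Theta); the cycle Theta → Sigma → Delta → Theta rules out a Condorcet winner.

none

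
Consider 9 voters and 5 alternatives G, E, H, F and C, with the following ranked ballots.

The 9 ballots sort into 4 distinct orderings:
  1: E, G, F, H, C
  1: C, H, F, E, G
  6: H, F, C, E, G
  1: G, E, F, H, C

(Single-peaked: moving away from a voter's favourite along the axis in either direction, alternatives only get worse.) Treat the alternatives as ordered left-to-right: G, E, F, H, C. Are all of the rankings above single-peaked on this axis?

yes

Axis positions: G=1, E=2, F=3, H=4, C=5.
Bloc 1 (peak E at position 2): ranking walks positions 2-1-3-4-5, expanding outward from the peak — single-peaked.
Bloc 2 (peak C at position 5): ranking walks positions 5-4-3-2-1, expanding outward from the peak — single-peaked.
Bloc 3 (peak H at position 4): ranking walks positions 4-3-5-2-1, expanding outward from the peak — single-peaked.
Bloc 4 (peak G at position 1): ranking walks positions 1-2-3-4-5, expanding outward from the peak — single-peaked.
Every ranking is single-peaked on this axis.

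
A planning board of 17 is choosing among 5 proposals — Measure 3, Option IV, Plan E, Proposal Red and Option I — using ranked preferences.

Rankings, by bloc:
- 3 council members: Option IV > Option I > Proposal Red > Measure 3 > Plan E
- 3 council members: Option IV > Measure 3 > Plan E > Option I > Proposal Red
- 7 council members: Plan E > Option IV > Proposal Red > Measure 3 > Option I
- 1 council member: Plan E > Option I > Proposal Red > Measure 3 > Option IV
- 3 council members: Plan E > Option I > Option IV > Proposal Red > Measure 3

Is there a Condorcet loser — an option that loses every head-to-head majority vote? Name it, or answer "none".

Pairwise majorities:
Measure 3 vs Option IV: 1 for Measure 3, 16 for Option IV — Option IV by 16–1.
Measure 3 vs Plan E: Measure 3 is ranked higher on 3+3 = 6 ballots, Plan E on 11. Plan E wins 11–6.
Measure 3 vs Proposal Red: Proposal Red, 14–3.
Measure 3 vs Option I: 3+7 = 10 for Measure 3, 7 for Option I — Measure 3 by 10–7.
Option IV vs Plan E: Option IV is ranked higher on 3+3 = 6 ballots, Plan E on 11. Plan E wins 11–6.
Option IV vs Proposal Red: 3+3+7+3 = 16 for Option IV, 1 for Proposal Red — Option IV by 16–1.
Option IV–Option I: Option IV 13–4.
Plan E vs Proposal Red: Plan E wins 14–3.
Plan E vs Option I: 3+7+1+3 = 14 for Plan E, 3 for Option I — Plan E by 14–3.
Proposal Red vs Option I: Option I, 10–7.
Each option has at least one pairwise win (Measure 3 beats Option I; Option IV beats Measure 3; Plan E beats Measure 3; Proposal Red beats Measure 3; Option I beats Proposal Red) — no Condorcet loser.

none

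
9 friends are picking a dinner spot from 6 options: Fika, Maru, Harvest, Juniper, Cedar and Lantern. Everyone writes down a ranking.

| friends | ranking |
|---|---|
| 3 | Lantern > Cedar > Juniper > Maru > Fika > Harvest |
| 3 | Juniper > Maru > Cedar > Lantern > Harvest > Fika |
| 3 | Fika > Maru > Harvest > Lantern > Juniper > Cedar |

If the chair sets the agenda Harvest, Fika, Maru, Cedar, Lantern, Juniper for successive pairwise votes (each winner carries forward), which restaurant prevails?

Round 1: Harvest vs Fika — 3–6, Fika advances.
Round 2: Fika vs Maru — 3–6, Maru advances.
Round 3: Maru vs Cedar — 6–3, Maru advances.
Round 4: Maru vs Lantern — 6–3, Maru advances.
Round 5: Maru vs Juniper — 3–6, Juniper advances.
The agenda winner is Juniper.

Juniper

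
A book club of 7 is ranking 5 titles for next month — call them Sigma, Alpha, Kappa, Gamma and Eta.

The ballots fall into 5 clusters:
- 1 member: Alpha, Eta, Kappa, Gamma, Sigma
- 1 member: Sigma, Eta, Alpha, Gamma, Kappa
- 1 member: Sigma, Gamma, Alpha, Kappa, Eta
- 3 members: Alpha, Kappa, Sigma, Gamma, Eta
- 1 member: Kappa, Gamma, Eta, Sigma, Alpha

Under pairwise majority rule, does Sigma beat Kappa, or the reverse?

Kappa

Ballots ranking Sigma above Kappa: 1 + 1 = 2.
Ballots ranking Kappa above Sigma: 7 − 2 = 5.
Kappa wins the head-to-head 5–2.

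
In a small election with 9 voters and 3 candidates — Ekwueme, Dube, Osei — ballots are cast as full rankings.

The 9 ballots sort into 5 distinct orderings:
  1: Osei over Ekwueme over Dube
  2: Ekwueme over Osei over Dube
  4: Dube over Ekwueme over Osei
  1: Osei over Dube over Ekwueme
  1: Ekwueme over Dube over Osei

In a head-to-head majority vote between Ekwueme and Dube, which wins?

Dube

Ballots ranking Ekwueme above Dube: 1 + 2 + 1 = 4.
Ballots ranking Dube above Ekwueme: 9 − 4 = 5.
Dube wins the head-to-head 5–4.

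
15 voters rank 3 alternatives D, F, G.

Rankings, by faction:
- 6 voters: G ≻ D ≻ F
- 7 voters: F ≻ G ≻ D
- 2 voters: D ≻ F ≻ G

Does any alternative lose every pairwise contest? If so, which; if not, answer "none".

Head-to-head results (15 voters):
D vs F: D preferred on 6+2 = 8 ballots; D wins 8–7.
D vs G: G, 13–2.
F vs G: 7+2 = 9 for F, 6 for G — F by 9–6.
Every alternative wins at least one matchup (D beats F; F beats G; G beats D), so there is no Condorcet loser.

none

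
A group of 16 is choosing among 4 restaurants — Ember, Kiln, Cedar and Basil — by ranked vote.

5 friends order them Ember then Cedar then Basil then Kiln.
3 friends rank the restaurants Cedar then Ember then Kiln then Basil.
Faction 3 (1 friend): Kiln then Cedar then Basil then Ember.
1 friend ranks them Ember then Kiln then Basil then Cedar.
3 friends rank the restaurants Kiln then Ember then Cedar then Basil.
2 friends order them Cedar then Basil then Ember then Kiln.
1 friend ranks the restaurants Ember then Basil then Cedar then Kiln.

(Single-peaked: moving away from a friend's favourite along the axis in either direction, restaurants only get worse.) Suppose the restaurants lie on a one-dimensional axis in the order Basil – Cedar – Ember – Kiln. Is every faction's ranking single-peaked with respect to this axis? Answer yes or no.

no

Axis positions: Basil=1, Cedar=2, Ember=3, Kiln=4.
Faction 1 (peak Ember at position 3): ranking walks positions 3-2-1-4, expanding outward from the peak — single-peaked.
Faction 2 (peak Cedar at position 2): ranking walks positions 2-3-4-1, expanding outward from the peak — single-peaked.
Faction 3: ranking walks positions 4-2-1-3; Cedar is ranked above Ember even though Ember lies between Cedar and the peak Kiln on the axis — preferences dip and rise again. Not single-peaked.
Faction 4: ranking walks positions 3-4-1-2; Basil is ranked above Cedar even though Cedar lies between Basil and the peak Ember on the axis — preferences dip and rise again. Not single-peaked.
Faction 5 (peak Kiln at position 4): ranking walks positions 4-3-2-1, expanding outward from the peak — single-peaked.
Faction 6 (peak Cedar at position 2): ranking walks positions 2-1-3-4, expanding outward from the peak — single-peaked.
Faction 7: ranking walks positions 3-1-2-4; Basil is ranked above Cedar even though Cedar lies between Basil and the peak Ember on the axis — preferences dip and rise again. Not single-peaked.
Faction 3 violates single-peakedness, so the profile is not single-peaked on this axis.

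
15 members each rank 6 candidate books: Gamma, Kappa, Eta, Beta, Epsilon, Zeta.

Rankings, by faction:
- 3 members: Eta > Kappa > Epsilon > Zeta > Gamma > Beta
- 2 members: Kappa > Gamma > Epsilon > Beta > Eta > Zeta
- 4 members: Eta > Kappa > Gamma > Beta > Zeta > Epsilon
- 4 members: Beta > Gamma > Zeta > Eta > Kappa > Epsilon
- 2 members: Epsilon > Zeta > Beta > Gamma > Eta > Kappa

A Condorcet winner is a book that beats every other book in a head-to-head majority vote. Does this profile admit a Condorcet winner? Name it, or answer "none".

none

Head-to-head results (15 members):
Gamma vs Kappa: Kappa, 9–6.
Gamma vs Eta: Gamma, 8–7.
Gamma–Beta: Gamma 9–6.
Gamma vs Epsilon: Gamma, 10–5.
Gamma–Zeta: Gamma 10–5.
Kappa–Eta: Eta 13–2.
Kappa vs Beta: Kappa, 9–6.
Kappa vs Epsilon: Kappa, 13–2.
Kappa vs Zeta: Kappa wins 9–6.
Eta vs Beta: Beta, 8–7.
Eta vs Epsilon: Eta, 11–4.
Eta vs Zeta: Eta wins 9–6.
Beta vs Epsilon: Beta, 8–7.
Beta vs Zeta: Beta, 10–5.
Epsilon vs Zeta: Zeta, 8–7.
Every book loses at least once (Gamma loses to Kappa; Kappa loses to Eta; Eta loses to Gamma; Beta loses to Gamma; Epsilon loses to Gamma; Zeta loses to Gamma). The majority relation contains the cycle Gamma > Eta > Kappa > Gamma, so there is no Condorcet winner.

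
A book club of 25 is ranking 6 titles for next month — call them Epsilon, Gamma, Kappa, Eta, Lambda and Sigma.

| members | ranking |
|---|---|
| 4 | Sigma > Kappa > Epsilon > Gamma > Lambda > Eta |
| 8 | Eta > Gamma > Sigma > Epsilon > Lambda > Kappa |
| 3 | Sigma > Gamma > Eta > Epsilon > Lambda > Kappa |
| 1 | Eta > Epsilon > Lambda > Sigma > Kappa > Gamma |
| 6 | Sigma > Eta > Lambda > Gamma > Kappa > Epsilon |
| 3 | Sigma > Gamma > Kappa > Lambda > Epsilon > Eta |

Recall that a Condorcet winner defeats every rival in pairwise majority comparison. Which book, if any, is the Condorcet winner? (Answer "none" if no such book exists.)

Head-to-head results (25 members):
Epsilon vs Gamma: Epsilon preferred on 4+1 = 5 ballots; Gamma wins 20–5.
Epsilon vs Kappa: Epsilon is ranked higher on 8+3+1 = 12 ballots, Kappa on 13. Kappa wins 13–12.
Epsilon vs Eta: 7 to 18, Eta.
Epsilon vs Lambda: Epsilon is ranked higher on 4+8+3+1 = 16 ballots, Lambda on 9. Epsilon wins 16–9.
Epsilon vs Sigma: Epsilon is ranked higher on 1 ballot, Sigma on 24. Sigma wins 24–1.
Gamma vs Kappa: 8+3+6+3 = 20 for Gamma, 5 for Kappa — Gamma by 20–5.
Gamma vs Eta: Gamma preferred on 4+3+3 = 10 ballots; Eta wins 15–10.
Gamma vs Lambda: 18 to 7, Gamma.
Gamma vs Sigma: Gamma preferred on 8 ballots; Sigma wins 17–8.
Kappa vs Eta: 7 to 18, Eta.
Kappa vs Lambda: 4+3 = 7 for Kappa, 18 for Lambda — Lambda by 18–7.
Kappa vs Sigma: 0 for Kappa, 25 for Sigma — Sigma by 25–0.
Eta vs Lambda: 18 to 7, Eta.
Eta vs Sigma: Eta preferred on 8+1 = 9 ballots; Sigma wins 16–9.
Lambda vs Sigma: 1 to 24, Sigma.
Sigma beats each of Epsilon, Gamma, Kappa, Eta, Lambda — Sigma is the Condorcet winner.

Sigma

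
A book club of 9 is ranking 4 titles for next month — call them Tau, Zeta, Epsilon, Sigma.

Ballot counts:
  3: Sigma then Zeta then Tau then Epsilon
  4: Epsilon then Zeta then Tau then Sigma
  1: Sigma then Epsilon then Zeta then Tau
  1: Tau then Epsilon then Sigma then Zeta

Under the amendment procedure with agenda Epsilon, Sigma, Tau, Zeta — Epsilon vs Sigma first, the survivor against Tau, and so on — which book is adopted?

Round 1: Epsilon vs Sigma — 5–4, Epsilon advances.
Round 2: Epsilon vs Tau — 5–4, Epsilon advances.
Round 3: Epsilon vs Zeta — 6–3, Epsilon advances.
The agenda winner is Epsilon.

Epsilon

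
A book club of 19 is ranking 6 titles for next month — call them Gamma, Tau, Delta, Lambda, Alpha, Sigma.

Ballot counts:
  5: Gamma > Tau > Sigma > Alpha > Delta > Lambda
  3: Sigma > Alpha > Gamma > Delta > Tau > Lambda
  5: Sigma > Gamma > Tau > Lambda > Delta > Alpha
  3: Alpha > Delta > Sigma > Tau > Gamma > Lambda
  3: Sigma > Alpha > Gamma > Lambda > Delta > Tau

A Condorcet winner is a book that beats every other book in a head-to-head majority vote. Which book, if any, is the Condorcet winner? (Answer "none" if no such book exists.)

Pairwise majorities:
Gamma vs Tau: 16 to 3, Gamma.
Gamma vs Delta: Gamma preferred on 5+3+5+3 = 16 ballots; Gamma wins 16–3.
Gamma vs Lambda: 19 to 0, Gamma.
Gamma vs Alpha: Gamma is ranked higher on 5+5 = 10 ballots, Alpha on 9. Gamma wins 10–9.
Gamma vs Sigma: 5 to 14, Sigma.
Tau vs Delta: Tau preferred on 5+5 = 10 ballots; Tau wins 10–9.
Tau vs Lambda: Tau is ranked higher on 5+3+5+3 = 16 ballots, Lambda on 3. Tau wins 16–3.
Tau vs Alpha: Tau preferred on 5+5 = 10 ballots; Tau wins 10–9.
Tau vs Sigma: 5 to 14, Sigma.
Delta vs Lambda: 11 to 8, Delta.
Delta vs Alpha: 5 to 14, Alpha.
Delta vs Sigma: Delta preferred on 3 ballots; Sigma wins 16–3.
Lambda vs Alpha: Lambda preferred on 5 ballots; Alpha wins 14–5.
Lambda vs Sigma: Lambda is ranked higher on 0 ballots, Sigma on 19. Sigma wins 19–0.
Alpha vs Sigma: Alpha preferred on 3 ballots; Sigma wins 16–3.
Sigma beats each of Gamma, Tau, Delta, Lambda, Alpha — Sigma is the Condorcet winner.

Sigma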